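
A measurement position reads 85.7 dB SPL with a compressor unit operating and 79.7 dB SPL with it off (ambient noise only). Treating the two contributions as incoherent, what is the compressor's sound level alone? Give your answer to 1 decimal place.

Background correction is a power subtraction:
L_src = 10·log₁₀(10^(85.7/10) − 10^(79.7/10)) = 10·log₁₀(278200000) = 84.4 dB SPL.

84.4 dB SPL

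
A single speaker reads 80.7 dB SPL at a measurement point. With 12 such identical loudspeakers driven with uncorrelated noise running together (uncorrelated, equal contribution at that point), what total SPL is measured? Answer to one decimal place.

91.5 dB SPL

12 equal incoherent sources raise the level by 10·log₁₀(12) = 10.79 dB.
L_total = 80.7 + 10.79 = 91.5 dB SPL.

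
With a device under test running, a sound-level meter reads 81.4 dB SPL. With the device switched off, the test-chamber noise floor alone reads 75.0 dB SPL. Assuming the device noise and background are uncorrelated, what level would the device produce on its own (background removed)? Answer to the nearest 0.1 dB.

Subtract intensities: L_src = 10·log₁₀(10^(L_total/10) − 10^(L_bg/10)).
L_src = 10·log₁₀(10^(81.4/10) − 10^(75.0/10)) = 10·log₁₀(106400000) = 80.3 dB SPL.

80.3 dB SPL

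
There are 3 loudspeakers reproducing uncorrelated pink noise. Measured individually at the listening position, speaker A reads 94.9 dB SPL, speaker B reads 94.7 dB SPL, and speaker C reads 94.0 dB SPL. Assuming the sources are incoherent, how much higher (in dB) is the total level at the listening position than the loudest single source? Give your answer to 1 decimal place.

4.4 dB

Incoherent sources sum as intensities:
L_total = 10·log₁₀(10^(94.9/10) + 10^(94.7/10) + 10^(94.0/10)) = 99.32 dB SPL.
Excess over the loudest (94.9 dB): 99.32 − 94.9 = 4.4 dB.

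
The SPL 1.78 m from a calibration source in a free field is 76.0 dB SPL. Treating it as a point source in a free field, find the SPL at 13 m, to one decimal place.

58.7 dB SPL

Free-field point source: level drops by 20·log₁₀ of the distance ratio.
ΔL = −20·log₁₀(13/1.78) = -17.27 dB, so L₂ = 76.0 + (-17.27) = 58.7 dB SPL.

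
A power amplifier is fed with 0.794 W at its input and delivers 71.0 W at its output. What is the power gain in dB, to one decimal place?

19.5 dB

Power is a power quantity, so gain = 10·log₁₀(P_out/P_in).
10·log₁₀(71.0/0.794) = 10·log₁₀(89.42) = 19.5 dB.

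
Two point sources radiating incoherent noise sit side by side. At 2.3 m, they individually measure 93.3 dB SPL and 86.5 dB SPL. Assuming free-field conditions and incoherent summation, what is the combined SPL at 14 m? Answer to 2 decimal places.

78.44 dB SPL

Combined at 2.3 m: 10·log₁₀(10^(93.3/10)+10^(86.5/10)) = 94.124 dB SPL.
Then apply −20·log₁₀(14/2.3) = -15.688 dB → 78.44 dB SPL.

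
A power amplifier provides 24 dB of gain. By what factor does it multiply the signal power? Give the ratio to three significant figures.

251

Power ratio = 10^(dB/10).
10^(24/10) = 10^(2.400) = 251.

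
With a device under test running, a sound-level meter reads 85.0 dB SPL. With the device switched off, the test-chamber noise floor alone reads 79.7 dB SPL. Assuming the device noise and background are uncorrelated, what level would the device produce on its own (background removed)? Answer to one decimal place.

83.5 dB SPL

Remove the background by subtracting linear intensities:
L_src = 10·log₁₀(10^(85.0/10) − 10^(79.7/10)) = 10·log₁₀(222900000) = 83.5 dB SPL.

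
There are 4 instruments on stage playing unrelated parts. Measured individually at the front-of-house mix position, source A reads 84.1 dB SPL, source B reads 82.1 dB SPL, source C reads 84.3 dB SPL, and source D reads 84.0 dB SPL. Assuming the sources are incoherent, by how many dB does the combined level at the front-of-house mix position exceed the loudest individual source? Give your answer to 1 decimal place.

5.4 dB

Add the sources as powers (linear), then convert back to dB:
L_total = 10·log₁₀(10^(84.1/10) + 10^(82.1/10) + 10^(84.3/10) + 10^(84.0/10)) = 89.73 dB SPL.
Excess over the loudest (84.3 dB): 89.73 − 84.3 = 5.4 dB.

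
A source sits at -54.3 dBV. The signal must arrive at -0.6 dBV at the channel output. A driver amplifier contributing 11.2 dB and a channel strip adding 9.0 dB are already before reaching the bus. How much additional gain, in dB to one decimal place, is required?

33.5 dB

The required make-up gain is the shortfall in the dB sum.
G = -0.6 − (-54.3) − 11.2 − 9.0 = 33.5 dB.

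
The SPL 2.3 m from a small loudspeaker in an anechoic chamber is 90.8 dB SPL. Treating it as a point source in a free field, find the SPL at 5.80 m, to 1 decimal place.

82.8 dB SPL

For a point source in a free field, ΔL = −20·log₁₀(d₂/d₁).
ΔL = −20·log₁₀(5.80/2.3) = -8.03 dB, so L₂ = 90.8 + (-8.03) = 82.8 dB SPL.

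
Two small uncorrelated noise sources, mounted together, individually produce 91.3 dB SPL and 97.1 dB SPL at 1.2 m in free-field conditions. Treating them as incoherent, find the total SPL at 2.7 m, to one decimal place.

Combined at 1.2 m: 10·log₁₀(10^(91.3/10)+10^(97.1/10)) = 98.11 dB SPL.
Then apply −20·log₁₀(2.7/1.2) = -7.04 dB → 91.1 dB SPL.

91.1 dB SPL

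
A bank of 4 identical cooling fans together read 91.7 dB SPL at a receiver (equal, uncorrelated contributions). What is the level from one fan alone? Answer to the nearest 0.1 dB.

4 equal incoherent sources add 10·log₁₀(4) = 6.02 dB over one source.
L_one = 91.7 − 6.02 = 85.7 dB SPL.

85.7 dB SPL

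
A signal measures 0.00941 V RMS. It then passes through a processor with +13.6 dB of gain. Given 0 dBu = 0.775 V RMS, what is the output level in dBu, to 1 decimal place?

-24.7 dBu

Input level: 20·log₁₀(0.00941/0.775) = -38.31 dBu.
Output: -38.31 + 13.6 = -24.7 dBu.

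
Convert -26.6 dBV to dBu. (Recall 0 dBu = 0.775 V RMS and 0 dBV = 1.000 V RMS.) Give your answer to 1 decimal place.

-24.4 dBu

The offset between the scales is 20·log₁₀(0.775/1.000) = −2.214 dB.
So dBu = -26.6 + 2.214 = -24.4 dBu.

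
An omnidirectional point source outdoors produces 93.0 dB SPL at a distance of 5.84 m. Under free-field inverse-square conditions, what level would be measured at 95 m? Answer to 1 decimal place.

68.8 dB SPL

Inverse-square spreading gives ΔL = −20·log₁₀(d₂/d₁).
ΔL = −20·log₁₀(95/5.84) = -24.23 dB, so L₂ = 93.0 + (-24.23) = 68.8 dB SPL.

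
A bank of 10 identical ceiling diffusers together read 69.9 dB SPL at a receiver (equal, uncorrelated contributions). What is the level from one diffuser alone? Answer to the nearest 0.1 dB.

59.9 dB SPL

10 equal incoherent sources add 10·log₁₀(10) = 10.00 dB over one source.
L_one = 69.9 − 10.00 = 59.9 dB SPL.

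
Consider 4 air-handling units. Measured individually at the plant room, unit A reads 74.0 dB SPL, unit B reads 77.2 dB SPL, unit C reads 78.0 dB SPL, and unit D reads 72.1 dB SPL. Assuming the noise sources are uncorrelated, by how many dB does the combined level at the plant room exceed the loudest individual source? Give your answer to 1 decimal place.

Uncorrelated sources add in intensity (power), not in dB.
L_total = 10·log₁₀(10^(74.0/10) + 10^(77.2/10) + 10^(78.0/10) + 10^(72.1/10)) = 81.96 dB SPL.
Excess over the loudest (78.0 dB): 81.96 − 78.0 = 4.0 dB.

4.0 dB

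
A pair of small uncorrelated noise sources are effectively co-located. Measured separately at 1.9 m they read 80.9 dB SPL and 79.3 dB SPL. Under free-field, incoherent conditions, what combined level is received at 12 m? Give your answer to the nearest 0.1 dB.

67.2 dB SPL

Combined at 1.9 m: 10·log₁₀(10^(80.9/10)+10^(79.3/10)) = 83.18 dB SPL.
Then apply −20·log₁₀(12/1.9) = -16.01 dB → 67.2 dB SPL.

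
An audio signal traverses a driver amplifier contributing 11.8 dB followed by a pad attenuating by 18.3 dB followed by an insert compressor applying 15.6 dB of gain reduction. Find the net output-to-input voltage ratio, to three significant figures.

0.0785

Net gain = 11.8 + (−18.3) + (−15.6) = -22.1 dB.
Voltage ratio = 10^(-22.1/20) = 0.0785.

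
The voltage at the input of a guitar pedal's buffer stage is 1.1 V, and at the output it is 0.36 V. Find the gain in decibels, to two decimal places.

-9.70 dB

Voltage is an amplitude quantity, so gain = 20·log₁₀(V_out/V_in).
20·log₁₀(0.36/1.1) = 20·log₁₀(0.3273) = -9.70 dB.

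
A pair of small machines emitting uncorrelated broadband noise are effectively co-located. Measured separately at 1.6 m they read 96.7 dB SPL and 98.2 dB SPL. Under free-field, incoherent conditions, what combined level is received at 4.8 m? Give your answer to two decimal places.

Combined at 1.6 m: 10·log₁₀(10^(96.7/10)+10^(98.2/10)) = 100.525 dB SPL.
Then apply −20·log₁₀(4.8/1.6) = -9.542 dB → 90.98 dB SPL.

90.98 dB SPL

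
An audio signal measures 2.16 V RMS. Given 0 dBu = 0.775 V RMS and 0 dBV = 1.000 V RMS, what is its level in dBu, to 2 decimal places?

+8.90 dBu

dBu = 20·log₁₀(V / 0.775 V).
20·log₁₀(2.16/0.775) = +8.90 dBu.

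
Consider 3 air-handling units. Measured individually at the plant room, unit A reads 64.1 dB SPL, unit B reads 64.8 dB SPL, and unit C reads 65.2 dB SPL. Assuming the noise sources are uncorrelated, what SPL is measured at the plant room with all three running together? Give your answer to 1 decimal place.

Incoherent sources sum as intensities:
L_total = 10·log₁₀(10^(64.1/10) + 10^(64.8/10) + 10^(65.2/10)) = 10·log₁₀(8902000) = 69.5 dB SPL.

69.5 dB SPL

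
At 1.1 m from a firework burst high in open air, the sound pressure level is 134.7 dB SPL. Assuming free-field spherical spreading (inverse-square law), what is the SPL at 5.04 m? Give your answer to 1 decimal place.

Inverse-square spreading gives ΔL = −20·log₁₀(d₂/d₁).
ΔL = −20·log₁₀(5.04/1.1) = -13.22 dB, so L₂ = 134.7 + (-13.22) = 121.5 dB SPL.

121.5 dB SPL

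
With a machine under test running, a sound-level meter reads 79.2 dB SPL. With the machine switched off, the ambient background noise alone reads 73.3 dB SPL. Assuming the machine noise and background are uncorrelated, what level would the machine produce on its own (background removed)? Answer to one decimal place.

Background correction is a power subtraction:
L_src = 10·log₁₀(10^(79.2/10) − 10^(73.3/10)) = 10·log₁₀(61800000) = 77.9 dB SPL.

77.9 dB SPL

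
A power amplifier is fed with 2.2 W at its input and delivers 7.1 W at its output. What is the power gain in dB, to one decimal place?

5.1 dB

Power ratio → dB uses the 10·log₁₀ form:
10·log₁₀(7.1/2.2) = 10·log₁₀(3.227) = 5.1 dB.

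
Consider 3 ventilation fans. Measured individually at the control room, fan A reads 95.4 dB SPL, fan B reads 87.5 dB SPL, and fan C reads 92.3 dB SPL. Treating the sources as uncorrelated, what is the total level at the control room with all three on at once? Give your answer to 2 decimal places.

Uncorrelated sources add in intensity (power), not in dB.
L_total = 10·log₁₀(10^(95.4/10) + 10^(87.5/10) + 10^(92.3/10)) = 10·log₁₀(5728000000) = 97.58 dB SPL.

97.58 dB SPL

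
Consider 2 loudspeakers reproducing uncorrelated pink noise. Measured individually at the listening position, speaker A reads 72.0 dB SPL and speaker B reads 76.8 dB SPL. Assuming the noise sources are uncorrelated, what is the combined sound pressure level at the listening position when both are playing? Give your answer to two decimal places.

78.04 dB SPL

Incoherent sources sum as intensities:
L_total = 10·log₁₀(10^(72.0/10) + 10^(76.8/10)) = 10·log₁₀(63710000) = 78.04 dB SPL.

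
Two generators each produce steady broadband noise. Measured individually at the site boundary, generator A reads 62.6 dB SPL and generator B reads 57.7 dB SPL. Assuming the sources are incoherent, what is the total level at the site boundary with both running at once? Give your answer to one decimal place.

Add the sources as powers (linear), then convert back to dB:
L_total = 10·log₁₀(10^(62.6/10) + 10^(57.7/10)) = 10·log₁₀(2409000) = 63.8 dB SPL.

63.8 dB SPL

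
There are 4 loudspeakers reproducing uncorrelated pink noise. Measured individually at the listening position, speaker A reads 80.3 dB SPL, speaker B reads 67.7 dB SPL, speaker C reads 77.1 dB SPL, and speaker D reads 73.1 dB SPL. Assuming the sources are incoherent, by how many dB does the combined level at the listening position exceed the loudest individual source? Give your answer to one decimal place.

Uncorrelated sources add in intensity (power), not in dB.
L_total = 10·log₁₀(10^(80.3/10) + 10^(67.7/10) + 10^(77.1/10) + 10^(73.1/10)) = 82.67 dB SPL.
Excess over the loudest (80.3 dB): 82.67 − 80.3 = 2.4 dB.

2.4 dB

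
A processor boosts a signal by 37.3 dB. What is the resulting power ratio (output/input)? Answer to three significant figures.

5370

Power ratio = 10^(dB/10).
10^(37.3/10) = 10^(3.730) = 5370.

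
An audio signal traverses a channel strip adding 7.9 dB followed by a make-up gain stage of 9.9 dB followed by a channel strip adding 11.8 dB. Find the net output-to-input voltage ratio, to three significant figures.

Net gain = 7.9 + 9.9 + 11.8 = 29.6 dB.
Voltage ratio = 10^(29.6/20) = 30.2.

30.2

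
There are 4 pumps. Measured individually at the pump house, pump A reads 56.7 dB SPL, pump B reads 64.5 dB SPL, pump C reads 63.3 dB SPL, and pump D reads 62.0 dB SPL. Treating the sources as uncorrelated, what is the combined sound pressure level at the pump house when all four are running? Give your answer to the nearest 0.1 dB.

Add the sources as powers (linear), then convert back to dB:
L_total = 10·log₁₀(10^(56.7/10) + 10^(64.5/10) + 10^(63.3/10) + 10^(62.0/10)) = 10·log₁₀(7009000) = 68.5 dB SPL.

68.5 dB SPL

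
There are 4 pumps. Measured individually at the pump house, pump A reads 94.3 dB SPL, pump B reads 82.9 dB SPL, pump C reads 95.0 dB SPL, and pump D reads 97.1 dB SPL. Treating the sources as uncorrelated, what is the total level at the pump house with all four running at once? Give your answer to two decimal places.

100.48 dB SPL

Incoherent sources sum as intensities:
L_total = 10·log₁₀(10^(94.3/10) + 10^(82.9/10) + 10^(95.0/10) + 10^(97.1/10)) = 10·log₁₀(11177000000) = 100.48 dB SPL.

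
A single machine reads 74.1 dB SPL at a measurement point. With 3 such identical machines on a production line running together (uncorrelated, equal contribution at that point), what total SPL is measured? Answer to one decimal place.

3 equal incoherent sources raise the level by 10·log₁₀(3) = 4.77 dB.
L_total = 74.1 + 4.77 = 78.9 dB SPL.

78.9 dB SPL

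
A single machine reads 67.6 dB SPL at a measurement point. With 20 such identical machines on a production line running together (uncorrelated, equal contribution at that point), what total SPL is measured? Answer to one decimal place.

20 equal incoherent sources raise the level by 10·log₁₀(20) = 13.01 dB.
L_total = 67.6 + 13.01 = 80.6 dB SPL.

80.6 dB SPL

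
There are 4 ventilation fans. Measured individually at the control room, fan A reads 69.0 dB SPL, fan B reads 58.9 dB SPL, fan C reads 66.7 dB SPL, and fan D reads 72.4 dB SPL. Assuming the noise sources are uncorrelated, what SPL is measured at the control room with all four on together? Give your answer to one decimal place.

74.9 dB SPL

Uncorrelated sources add in intensity (power), not in dB.
L_total = 10·log₁₀(10^(69.0/10) + 10^(58.9/10) + 10^(66.7/10) + 10^(72.4/10)) = 10·log₁₀(30770000) = 74.9 dB SPL.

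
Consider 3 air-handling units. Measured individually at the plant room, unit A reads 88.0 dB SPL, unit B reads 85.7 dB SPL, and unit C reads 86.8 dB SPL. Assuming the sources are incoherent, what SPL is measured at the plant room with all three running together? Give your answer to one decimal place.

91.7 dB SPL

Uncorrelated sources add in intensity (power), not in dB.
L_total = 10·log₁₀(10^(88.0/10) + 10^(85.7/10) + 10^(86.8/10)) = 10·log₁₀(1481000000) = 91.7 dB SPL.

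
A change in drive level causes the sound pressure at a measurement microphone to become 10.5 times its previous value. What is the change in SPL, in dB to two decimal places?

SPL change from a pressure ratio uses the 20·log₁₀ form:
20·log₁₀(10.5) = 20.42 dB.

20.42 dB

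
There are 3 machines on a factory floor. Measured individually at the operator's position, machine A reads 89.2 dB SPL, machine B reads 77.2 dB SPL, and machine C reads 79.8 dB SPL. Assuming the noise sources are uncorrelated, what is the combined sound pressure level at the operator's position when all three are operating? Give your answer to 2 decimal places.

89.91 dB SPL

Uncorrelated sources add in intensity (power), not in dB.
L_total = 10·log₁₀(10^(89.2/10) + 10^(77.2/10) + 10^(79.8/10)) = 10·log₁₀(979700000) = 89.91 dB SPL.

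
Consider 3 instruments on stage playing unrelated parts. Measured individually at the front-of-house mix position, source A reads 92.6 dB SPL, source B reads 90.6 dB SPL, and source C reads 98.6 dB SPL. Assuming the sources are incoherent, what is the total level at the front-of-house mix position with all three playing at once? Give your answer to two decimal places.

Add the sources as powers (linear), then convert back to dB:
L_total = 10·log₁₀(10^(92.6/10) + 10^(90.6/10) + 10^(98.6/10)) = 10·log₁₀(10212000000) = 100.09 dB SPL.

100.09 dB SPL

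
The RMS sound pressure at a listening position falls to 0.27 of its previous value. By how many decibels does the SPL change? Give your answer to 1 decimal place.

-11.4 dB

SPL change from a pressure ratio uses the 20·log₁₀ form:
20·log₁₀(0.27) = -11.4 dB.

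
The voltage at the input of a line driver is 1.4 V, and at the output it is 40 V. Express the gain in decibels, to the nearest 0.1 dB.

For a voltage ratio, dB = 20·log₁₀(V₂/V₁).
20·log₁₀(40/1.4) = 20·log₁₀(28.57) = 29.1 dB.

29.1 dB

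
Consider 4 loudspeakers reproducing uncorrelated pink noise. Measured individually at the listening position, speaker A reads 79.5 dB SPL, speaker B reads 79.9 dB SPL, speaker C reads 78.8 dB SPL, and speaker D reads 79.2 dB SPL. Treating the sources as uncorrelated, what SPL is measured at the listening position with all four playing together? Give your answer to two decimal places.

85.39 dB SPL

Add the sources as powers (linear), then convert back to dB:
L_total = 10·log₁₀(10^(79.5/10) + 10^(79.9/10) + 10^(78.8/10) + 10^(79.2/10)) = 10·log₁₀(345900000) = 85.39 dB SPL.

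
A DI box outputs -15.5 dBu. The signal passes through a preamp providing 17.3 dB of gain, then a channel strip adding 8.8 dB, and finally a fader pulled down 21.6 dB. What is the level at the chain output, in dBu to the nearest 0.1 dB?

-11.0 dBu

Gain stages sum in dB:
-15.5 + 17.3 + 8.8 − 21.6 = -11.0 dBu.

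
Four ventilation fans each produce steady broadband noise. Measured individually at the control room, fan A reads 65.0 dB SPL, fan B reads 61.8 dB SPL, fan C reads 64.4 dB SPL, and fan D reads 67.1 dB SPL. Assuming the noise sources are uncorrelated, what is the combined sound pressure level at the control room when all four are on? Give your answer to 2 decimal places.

Uncorrelated sources add in intensity (power), not in dB.
L_total = 10·log₁₀(10^(65.0/10) + 10^(61.8/10) + 10^(64.4/10) + 10^(67.1/10)) = 10·log₁₀(12560000) = 70.99 dB SPL.

70.99 dB SPL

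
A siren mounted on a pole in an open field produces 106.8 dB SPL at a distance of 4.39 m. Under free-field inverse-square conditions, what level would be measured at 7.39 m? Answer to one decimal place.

Free-field point source: level drops by 20·log₁₀ of the distance ratio.
ΔL = −20·log₁₀(7.39/4.39) = -4.52 dB, so L₂ = 106.8 + (-4.52) = 102.3 dB SPL.

102.3 dB SPL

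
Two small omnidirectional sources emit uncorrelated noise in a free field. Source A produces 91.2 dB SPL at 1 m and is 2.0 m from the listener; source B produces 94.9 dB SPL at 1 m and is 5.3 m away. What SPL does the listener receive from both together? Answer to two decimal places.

At the listener: L_A = 91.2 − 20·log₁₀(2.0) = 85.179 dB; L_B = 94.9 − 20·log₁₀(5.3) = 80.414 dB.
Combined: 10·log₁₀(10^(85.179/10)+10^(80.414/10)) = 86.43 dB SPL.

86.43 dB SPL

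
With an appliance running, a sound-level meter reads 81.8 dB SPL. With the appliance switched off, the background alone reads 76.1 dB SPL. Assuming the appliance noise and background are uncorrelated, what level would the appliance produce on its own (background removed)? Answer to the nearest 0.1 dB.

Background correction is a power subtraction:
L_src = 10·log₁₀(10^(81.8/10) − 10^(76.1/10)) = 10·log₁₀(110600000) = 80.4 dB SPL.

80.4 dB SPL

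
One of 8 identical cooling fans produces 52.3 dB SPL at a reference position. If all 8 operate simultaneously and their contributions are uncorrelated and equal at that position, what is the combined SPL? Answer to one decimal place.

61.3 dB SPL

8 equal incoherent sources raise the level by 10·log₁₀(8) = 9.03 dB.
L_total = 52.3 + 9.03 = 61.3 dB SPL.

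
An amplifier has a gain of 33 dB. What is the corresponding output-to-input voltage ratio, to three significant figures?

Voltage ratio = 10^(dB/20).
10^(33/20) = 10^(1.650) = 44.7.

44.7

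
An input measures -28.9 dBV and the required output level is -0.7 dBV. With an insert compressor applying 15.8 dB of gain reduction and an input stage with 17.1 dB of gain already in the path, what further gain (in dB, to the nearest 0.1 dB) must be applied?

26.9 dB

The required make-up gain is the shortfall in the dB sum.
G = -0.7 − (-28.9) + 15.8 − 17.1 = 26.9 dB.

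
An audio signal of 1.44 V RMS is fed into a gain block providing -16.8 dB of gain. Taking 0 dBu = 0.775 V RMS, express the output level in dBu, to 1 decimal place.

Input level: 20·log₁₀(1.44/0.775) = 5.38 dBu.
Output: 5.38 − 16.8 = -11.4 dBu.

-11.4 dBu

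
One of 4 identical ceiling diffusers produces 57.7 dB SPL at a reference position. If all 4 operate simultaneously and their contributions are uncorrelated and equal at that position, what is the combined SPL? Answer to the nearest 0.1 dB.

63.7 dB SPL

4 equal incoherent sources raise the level by 10·log₁₀(4) = 6.02 dB.
L_total = 57.7 + 6.02 = 63.7 dB SPL.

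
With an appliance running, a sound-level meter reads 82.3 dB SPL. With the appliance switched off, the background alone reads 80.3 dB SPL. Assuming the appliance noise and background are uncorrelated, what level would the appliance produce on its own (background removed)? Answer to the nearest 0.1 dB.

Subtract intensities: L_src = 10·log₁₀(10^(L_total/10) − 10^(L_bg/10)).
L_src = 10·log₁₀(10^(82.3/10) − 10^(80.3/10)) = 10·log₁₀(62670000) = 78.0 dB SPL.

78.0 dB SPL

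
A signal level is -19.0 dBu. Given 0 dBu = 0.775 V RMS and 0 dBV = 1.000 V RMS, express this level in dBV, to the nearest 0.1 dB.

The offset between the scales is 20·log₁₀(0.775/1.000) = −2.214 dB.
So dBV = -19.0 − 2.214 = -21.2 dBV.

-21.2 dBV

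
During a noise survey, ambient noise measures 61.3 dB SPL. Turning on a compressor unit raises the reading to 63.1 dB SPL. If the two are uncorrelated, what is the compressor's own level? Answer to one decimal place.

58.4 dB SPL

Remove the background by subtracting linear intensities:
L_src = 10·log₁₀(10^(63.1/10) − 10^(61.3/10)) = 10·log₁₀(692800) = 58.4 dB SPL.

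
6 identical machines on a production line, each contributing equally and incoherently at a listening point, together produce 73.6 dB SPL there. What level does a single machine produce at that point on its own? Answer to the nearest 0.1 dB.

65.8 dB SPL

6 equal incoherent sources add 10·log₁₀(6) = 7.78 dB over one source.
L_one = 73.6 − 7.78 = 65.8 dB SPL.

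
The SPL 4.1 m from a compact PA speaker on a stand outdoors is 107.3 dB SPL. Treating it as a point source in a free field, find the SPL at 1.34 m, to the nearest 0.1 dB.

For a point source in a free field, ΔL = −20·log₁₀(d₂/d₁).
ΔL = −20·log₁₀(1.34/4.1) = 9.71 dB, so L₂ = 107.3 + (9.71) = 117.0 dB SPL.

117.0 dB SPL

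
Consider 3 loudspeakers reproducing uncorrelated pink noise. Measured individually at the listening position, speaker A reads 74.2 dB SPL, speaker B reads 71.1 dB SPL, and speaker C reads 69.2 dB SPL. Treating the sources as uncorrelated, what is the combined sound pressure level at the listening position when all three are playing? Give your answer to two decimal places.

Uncorrelated sources add in intensity (power), not in dB.
L_total = 10·log₁₀(10^(74.2/10) + 10^(71.1/10) + 10^(69.2/10)) = 10·log₁₀(47500000) = 76.77 dB SPL.

76.77 dB SPL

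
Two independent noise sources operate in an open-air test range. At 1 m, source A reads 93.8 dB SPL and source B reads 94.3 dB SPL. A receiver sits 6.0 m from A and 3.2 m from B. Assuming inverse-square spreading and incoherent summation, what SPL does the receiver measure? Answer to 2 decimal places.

85.18 dB SPL

At the listener: L_A = 93.8 − 20·log₁₀(6.0) = 78.237 dB; L_B = 94.3 − 20·log₁₀(3.2) = 84.197 dB.
Combined: 10·log₁₀(10^(78.237/10)+10^(84.197/10)) = 85.18 dB SPL.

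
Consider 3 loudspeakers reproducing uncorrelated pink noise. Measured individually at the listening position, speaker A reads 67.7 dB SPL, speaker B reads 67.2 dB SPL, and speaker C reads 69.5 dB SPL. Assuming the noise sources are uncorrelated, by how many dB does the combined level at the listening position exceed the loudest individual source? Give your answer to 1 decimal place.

3.5 dB

Uncorrelated sources add in intensity (power), not in dB.
L_total = 10·log₁₀(10^(67.7/10) + 10^(67.2/10) + 10^(69.5/10)) = 73.02 dB SPL.
Excess over the loudest (69.5 dB): 73.02 − 69.5 = 3.5 dB.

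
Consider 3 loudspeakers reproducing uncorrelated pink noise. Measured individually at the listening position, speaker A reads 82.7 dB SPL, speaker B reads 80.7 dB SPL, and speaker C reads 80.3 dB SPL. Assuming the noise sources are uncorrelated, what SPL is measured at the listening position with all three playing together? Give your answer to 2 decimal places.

Incoherent sources sum as intensities:
L_total = 10·log₁₀(10^(82.7/10) + 10^(80.7/10) + 10^(80.3/10)) = 10·log₁₀(410900000) = 86.14 dB SPL.

86.14 dB SPL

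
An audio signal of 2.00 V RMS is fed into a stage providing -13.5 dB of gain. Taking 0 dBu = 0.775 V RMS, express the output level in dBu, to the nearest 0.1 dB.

Input level: 20·log₁₀(2.00/0.775) = 8.23 dBu.
Output: 8.23 − 13.5 = -5.3 dBu.

-5.3 dBu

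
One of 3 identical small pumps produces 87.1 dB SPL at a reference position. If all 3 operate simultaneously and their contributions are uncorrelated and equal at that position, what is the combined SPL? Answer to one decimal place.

91.9 dB SPL

3 equal incoherent sources raise the level by 10·log₁₀(3) = 4.77 dB.
L_total = 87.1 + 4.77 = 91.9 dB SPL.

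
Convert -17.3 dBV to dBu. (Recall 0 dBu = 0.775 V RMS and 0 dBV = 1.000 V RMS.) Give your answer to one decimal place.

The offset between the scales is 20·log₁₀(0.775/1.000) = −2.214 dB.
So dBu = -17.3 + 2.214 = -15.1 dBu.

-15.1 dBu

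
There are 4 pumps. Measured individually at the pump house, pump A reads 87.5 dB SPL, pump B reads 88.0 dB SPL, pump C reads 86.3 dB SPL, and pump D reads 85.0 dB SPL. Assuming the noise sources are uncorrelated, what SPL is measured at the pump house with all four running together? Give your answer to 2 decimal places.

92.87 dB SPL

Uncorrelated sources add in intensity (power), not in dB.
L_total = 10·log₁₀(10^(87.5/10) + 10^(88.0/10) + 10^(86.3/10) + 10^(85.0/10)) = 10·log₁₀(1936000000) = 92.87 dB SPL.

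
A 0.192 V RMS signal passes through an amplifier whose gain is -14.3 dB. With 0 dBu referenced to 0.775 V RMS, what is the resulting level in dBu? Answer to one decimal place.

-26.4 dBu

Input level: 20·log₁₀(0.192/0.775) = -12.12 dBu.
Output: -12.12 − 14.3 = -26.4 dBu.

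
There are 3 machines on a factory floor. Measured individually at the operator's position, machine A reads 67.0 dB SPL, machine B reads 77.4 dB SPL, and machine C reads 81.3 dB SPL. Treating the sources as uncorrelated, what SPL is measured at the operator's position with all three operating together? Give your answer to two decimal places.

Uncorrelated sources add in intensity (power), not in dB.
L_total = 10·log₁₀(10^(67.0/10) + 10^(77.4/10) + 10^(81.3/10)) = 10·log₁₀(194900000) = 82.90 dB SPL.

82.90 dB SPL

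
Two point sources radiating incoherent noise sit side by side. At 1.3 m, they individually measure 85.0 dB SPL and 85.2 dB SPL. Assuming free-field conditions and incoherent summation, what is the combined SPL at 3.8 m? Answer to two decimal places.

Combined at 1.3 m: 10·log₁₀(10^(85.0/10)+10^(85.2/10)) = 88.111 dB SPL.
Then apply −20·log₁₀(3.8/1.3) = -9.317 dB → 78.79 dB SPL.

78.79 dB SPL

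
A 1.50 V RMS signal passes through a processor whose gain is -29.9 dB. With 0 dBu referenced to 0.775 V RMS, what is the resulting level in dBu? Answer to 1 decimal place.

Input level: 20·log₁₀(1.50/0.775) = 5.74 dBu.
Output: 5.74 − 29.9 = -24.2 dBu.

-24.2 dBu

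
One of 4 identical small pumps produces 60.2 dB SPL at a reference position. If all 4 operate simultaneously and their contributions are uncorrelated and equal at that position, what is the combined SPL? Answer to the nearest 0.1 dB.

4 equal incoherent sources raise the level by 10·log₁₀(4) = 6.02 dB.
L_total = 60.2 + 6.02 = 66.2 dB SPL.

66.2 dB SPL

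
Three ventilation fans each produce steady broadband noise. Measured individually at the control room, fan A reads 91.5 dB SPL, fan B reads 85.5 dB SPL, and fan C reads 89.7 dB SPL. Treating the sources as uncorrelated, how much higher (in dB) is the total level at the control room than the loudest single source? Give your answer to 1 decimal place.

Add the sources as powers (linear), then convert back to dB:
L_total = 10·log₁₀(10^(91.5/10) + 10^(85.5/10) + 10^(89.7/10)) = 94.31 dB SPL.
Excess over the loudest (91.5 dB): 94.31 − 91.5 = 2.8 dB.

2.8 dB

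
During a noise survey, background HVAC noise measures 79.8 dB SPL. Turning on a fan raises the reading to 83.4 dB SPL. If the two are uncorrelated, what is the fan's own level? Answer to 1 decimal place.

Subtract intensities: L_src = 10·log₁₀(10^(L_total/10) − 10^(L_bg/10)).
L_src = 10·log₁₀(10^(83.4/10) − 10^(79.8/10)) = 10·log₁₀(123300000) = 80.9 dB SPL.

80.9 dB SPL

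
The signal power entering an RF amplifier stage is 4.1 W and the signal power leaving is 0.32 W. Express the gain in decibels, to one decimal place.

Power ratio → dB uses the 10·log₁₀ form:
10·log₁₀(0.32/4.1) = 10·log₁₀(0.07805) = -11.1 dB.

-11.1 dB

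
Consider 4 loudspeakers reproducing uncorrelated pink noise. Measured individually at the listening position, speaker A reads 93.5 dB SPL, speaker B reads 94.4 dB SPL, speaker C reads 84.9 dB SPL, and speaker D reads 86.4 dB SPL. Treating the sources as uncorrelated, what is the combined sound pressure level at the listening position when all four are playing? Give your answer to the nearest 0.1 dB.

97.6 dB SPL

Incoherent sources sum as intensities:
L_total = 10·log₁₀(10^(93.5/10) + 10^(94.4/10) + 10^(84.9/10) + 10^(86.4/10)) = 10·log₁₀(5738000000) = 97.6 dB SPL.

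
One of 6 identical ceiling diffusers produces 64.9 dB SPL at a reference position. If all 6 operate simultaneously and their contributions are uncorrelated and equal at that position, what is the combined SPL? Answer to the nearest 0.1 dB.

6 equal incoherent sources raise the level by 10·log₁₀(6) = 7.78 dB.
L_total = 64.9 + 7.78 = 72.7 dB SPL.

72.7 dB SPL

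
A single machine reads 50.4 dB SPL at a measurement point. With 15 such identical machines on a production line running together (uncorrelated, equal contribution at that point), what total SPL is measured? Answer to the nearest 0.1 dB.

15 equal incoherent sources raise the level by 10·log₁₀(15) = 11.76 dB.
L_total = 50.4 + 11.76 = 62.2 dB SPL.

62.2 dB SPL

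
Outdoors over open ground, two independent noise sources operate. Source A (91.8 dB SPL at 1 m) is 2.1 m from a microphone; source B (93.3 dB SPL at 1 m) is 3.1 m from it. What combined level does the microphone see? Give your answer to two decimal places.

At the listener: L_A = 91.8 − 20·log₁₀(2.1) = 85.356 dB; L_B = 93.3 − 20·log₁₀(3.1) = 83.473 dB.
Combined: 10·log₁₀(10^(85.356/10)+10^(83.473/10)) = 87.53 dB SPL.

87.53 dB SPL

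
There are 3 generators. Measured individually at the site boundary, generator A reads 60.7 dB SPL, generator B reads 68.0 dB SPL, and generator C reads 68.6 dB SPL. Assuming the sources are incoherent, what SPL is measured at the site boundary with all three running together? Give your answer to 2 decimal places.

71.68 dB SPL

Uncorrelated sources add in intensity (power), not in dB.
L_total = 10·log₁₀(10^(60.7/10) + 10^(68.0/10) + 10^(68.6/10)) = 10·log₁₀(14730000) = 71.68 dB SPL.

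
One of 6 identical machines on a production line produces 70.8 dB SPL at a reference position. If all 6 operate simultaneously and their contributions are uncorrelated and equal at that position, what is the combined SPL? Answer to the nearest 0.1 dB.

6 equal incoherent sources raise the level by 10·log₁₀(6) = 7.78 dB.
L_total = 70.8 + 7.78 = 78.6 dB SPL.

78.6 dB SPL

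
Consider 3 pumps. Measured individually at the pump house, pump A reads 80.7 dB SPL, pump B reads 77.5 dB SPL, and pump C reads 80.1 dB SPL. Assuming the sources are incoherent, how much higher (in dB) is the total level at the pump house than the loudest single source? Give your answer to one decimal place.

Add the sources as powers (linear), then convert back to dB:
L_total = 10·log₁₀(10^(80.7/10) + 10^(77.5/10) + 10^(80.1/10)) = 84.41 dB SPL.
Excess over the loudest (80.7 dB): 84.41 − 80.7 = 3.7 dB.

3.7 dB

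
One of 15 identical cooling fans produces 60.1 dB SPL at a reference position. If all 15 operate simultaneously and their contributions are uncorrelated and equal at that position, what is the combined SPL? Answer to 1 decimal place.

15 equal incoherent sources raise the level by 10·log₁₀(15) = 11.76 dB.
L_total = 60.1 + 11.76 = 71.9 dB SPL.

71.9 dB SPL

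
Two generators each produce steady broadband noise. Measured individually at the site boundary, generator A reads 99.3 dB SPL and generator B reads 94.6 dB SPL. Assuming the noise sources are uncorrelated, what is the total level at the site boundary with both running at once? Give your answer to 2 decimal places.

Uncorrelated sources add in intensity (power), not in dB.
L_total = 10·log₁₀(10^(99.3/10) + 10^(94.6/10)) = 10·log₁₀(11395000000) = 100.57 dB SPL.

100.57 dB SPL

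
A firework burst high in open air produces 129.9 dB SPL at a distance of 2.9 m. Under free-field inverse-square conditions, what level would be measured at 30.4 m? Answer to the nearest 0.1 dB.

109.5 dB SPL

For a point source in a free field, ΔL = −20·log₁₀(d₂/d₁).
ΔL = −20·log₁₀(30.4/2.9) = -20.41 dB, so L₂ = 129.9 + (-20.41) = 109.5 dB SPL.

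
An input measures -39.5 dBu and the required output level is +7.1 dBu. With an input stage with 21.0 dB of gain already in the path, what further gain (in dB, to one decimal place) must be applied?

The required make-up gain is the shortfall in the dB sum.
G = +7.1 − (-39.5) − 21.0 = 25.6 dB.

25.6 dB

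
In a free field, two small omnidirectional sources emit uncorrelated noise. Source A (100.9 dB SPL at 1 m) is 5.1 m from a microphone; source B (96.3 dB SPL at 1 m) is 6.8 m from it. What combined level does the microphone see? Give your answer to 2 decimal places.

At the listener: L_A = 100.9 − 20·log₁₀(5.1) = 86.749 dB; L_B = 96.3 − 20·log₁₀(6.8) = 79.650 dB.
Combined: 10·log₁₀(10^(86.749/10)+10^(79.650/10)) = 87.52 dB SPL.

87.52 dB SPL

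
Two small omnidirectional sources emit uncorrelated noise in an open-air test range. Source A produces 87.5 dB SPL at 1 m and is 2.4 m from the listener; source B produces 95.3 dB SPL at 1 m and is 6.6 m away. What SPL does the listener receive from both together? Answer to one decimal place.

82.4 dB SPL

At the listener: L_A = 87.5 − 20·log₁₀(2.4) = 79.90 dB; L_B = 95.3 − 20·log₁₀(6.6) = 78.91 dB.
Combined: 10·log₁₀(10^(79.90/10)+10^(78.91/10)) = 82.4 dB SPL.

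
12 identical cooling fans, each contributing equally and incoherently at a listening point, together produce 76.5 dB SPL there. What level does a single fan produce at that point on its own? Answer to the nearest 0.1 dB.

12 equal incoherent sources add 10·log₁₀(12) = 10.79 dB over one source.
L_one = 76.5 − 10.79 = 65.7 dB SPL.

65.7 dB SPL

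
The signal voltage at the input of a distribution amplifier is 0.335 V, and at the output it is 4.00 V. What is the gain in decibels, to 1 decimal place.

21.5 dB

Voltage ratio → dB uses the 20·log₁₀ form:
20·log₁₀(4.00/0.335) = 20·log₁₀(11.94) = 21.5 dB.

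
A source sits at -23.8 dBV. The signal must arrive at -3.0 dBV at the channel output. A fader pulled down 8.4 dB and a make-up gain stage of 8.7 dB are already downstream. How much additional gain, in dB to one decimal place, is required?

20.5 dB

The required make-up gain is the shortfall in the dB sum.
G = -3.0 − (-23.8) + 8.4 − 8.7 = 20.5 dB.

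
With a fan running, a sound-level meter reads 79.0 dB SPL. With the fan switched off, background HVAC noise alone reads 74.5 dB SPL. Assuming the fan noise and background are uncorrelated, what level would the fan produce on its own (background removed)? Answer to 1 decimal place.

Background correction is a power subtraction:
L_src = 10·log₁₀(10^(79.0/10) − 10^(74.5/10)) = 10·log₁₀(51250000) = 77.1 dB SPL.

77.1 dB SPL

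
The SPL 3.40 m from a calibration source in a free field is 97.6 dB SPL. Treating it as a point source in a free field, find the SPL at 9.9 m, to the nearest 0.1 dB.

88.3 dB SPL

Inverse-square spreading gives ΔL = −20·log₁₀(d₂/d₁).
ΔL = −20·log₁₀(9.9/3.40) = -9.28 dB, so L₂ = 97.6 + (-9.28) = 88.3 dB SPL.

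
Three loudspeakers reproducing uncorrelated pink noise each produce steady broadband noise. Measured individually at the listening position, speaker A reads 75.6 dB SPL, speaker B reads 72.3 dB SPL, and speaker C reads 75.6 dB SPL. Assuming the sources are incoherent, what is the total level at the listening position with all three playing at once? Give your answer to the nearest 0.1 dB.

79.5 dB SPL

Uncorrelated sources add in intensity (power), not in dB.
L_total = 10·log₁₀(10^(75.6/10) + 10^(72.3/10) + 10^(75.6/10)) = 10·log₁₀(89600000) = 79.5 dB SPL.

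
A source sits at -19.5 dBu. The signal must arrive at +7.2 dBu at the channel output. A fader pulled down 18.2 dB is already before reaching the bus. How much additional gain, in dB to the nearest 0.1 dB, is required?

44.9 dB

The required make-up gain is the shortfall in the dB sum.
G = +7.2 − (-19.5) + 18.2 = 44.9 dB.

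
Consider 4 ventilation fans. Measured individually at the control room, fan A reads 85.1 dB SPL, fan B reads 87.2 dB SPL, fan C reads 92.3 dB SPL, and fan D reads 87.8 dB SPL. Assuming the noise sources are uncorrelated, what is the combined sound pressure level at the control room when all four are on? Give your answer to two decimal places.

Uncorrelated sources add in intensity (power), not in dB.
L_total = 10·log₁₀(10^(85.1/10) + 10^(87.2/10) + 10^(92.3/10) + 10^(87.8/10)) = 10·log₁₀(3149000000) = 94.98 dB SPL.

94.98 dB SPL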